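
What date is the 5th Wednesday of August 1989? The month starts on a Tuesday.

August 1989 begins on a Tuesday, so the first Wednesday is August 2 (1 day later).
The 5th Wednesday is 4 weeks later: 2 + 28 = 30.

30 August 1989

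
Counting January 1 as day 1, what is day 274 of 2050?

January has 31 days (274 − 31 = 243 remain).
February has 28 days (243 − 28 = 215 remain).
March has 31 days (215 − 31 = 184 remain).
April has 30 days (184 − 30 = 154 remain).
May has 31 days (154 − 31 = 123 remain).
June has 30 days (123 − 30 = 93 remain).
July has 31 days (93 − 31 = 62 remain).
August has 31 days (62 − 31 = 31 remain).
September has 30 days (31 − 30 = 1 remain).
1 into October → October 1.

October 1, 2050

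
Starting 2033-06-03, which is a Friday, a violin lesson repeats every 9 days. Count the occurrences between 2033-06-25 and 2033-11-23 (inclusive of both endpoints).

Occurrences land 9·i days after 2033-06-03 for i = 0, 1, 2, …
2033-06-25 is 22 days after the start; 22 ÷ 9 = 2 remainder 4; since the remainder is 4, round up to i = 3. First occurrence in the window: #4 on 2033-06-30 (3×9 = 27 days in).
2033-11-23 is 173 days after the start; 173 ÷ 9 = 19 remainder 2. Last occurrence in the window: #20 on 2033-11-21.
Occurrences #4 through #20: 17 in total.

17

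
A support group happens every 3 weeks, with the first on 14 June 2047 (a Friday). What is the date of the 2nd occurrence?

The 2nd occurrence is 1 interval after the first: 1 × 21 = 21 days after 14 June 2047.
June has 30 days — 16 days to the end of June leaves 5.
5 days into July → 5 July 2047.

5 July 2047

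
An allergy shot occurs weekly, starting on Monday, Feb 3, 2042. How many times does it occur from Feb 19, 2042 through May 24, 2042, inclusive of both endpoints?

13

Occurrences land 7·i days after Feb 3, 2042 for i = 0, 1, 2, …
Feb 19, 2042 is 16 days after the start; 16 ÷ 7 = 2 remainder 2; since the remainder is 2, round up to i = 3. First occurrence in the window: #4 on Feb 24, 2042 (3×7 = 21 days in).
May 24, 2042 is 110 days after the start; 110 ÷ 7 = 15 remainder 5. Last occurrence in the window: #16 on May 19, 2042.
Occurrences #4 through #16: 13 in total.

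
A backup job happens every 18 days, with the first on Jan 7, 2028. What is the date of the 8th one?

The 8th occurrence is 7 intervals after the first: 7 × 18 = 126 days after Jan 7, 2028.
Jan has 31 days — 24 days to the end of Jan leaves 102.
Feb has 29 days (73 left).
Mar has 31 days (42 left).
Apr has 30 days (12 left).
12 days into May → May 12, 2028.

May 12, 2028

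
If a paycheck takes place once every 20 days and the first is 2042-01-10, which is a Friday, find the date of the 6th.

2042-04-20

The 6th occurrence is 5 intervals after the first: 5 × 20 = 100 days after 2042-01-10.
January has 31 days — 21 days to the end of January leaves 79.
February has 28 days (51 left).
March has 31 days (20 left).
20 days into April → 2042-04-20.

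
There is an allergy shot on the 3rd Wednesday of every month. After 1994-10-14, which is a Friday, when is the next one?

October 1994 starts on a Saturday; its first Wednesday is the 5th, so the 3rd Wednesday is the 19th — 1994-10-19.
1994-10-19 is after 1994-10-14, so that is the next one.

1994-10-19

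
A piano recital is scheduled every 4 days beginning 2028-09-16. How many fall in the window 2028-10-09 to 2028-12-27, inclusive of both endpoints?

20

Occurrences land 4·i days after 2028-09-16 for i = 0, 1, 2, …
2028-10-09 is 23 days after the start; 23 ÷ 4 = 5 remainder 3; since the remainder is 3, round up to i = 6. First occurrence in the window: #7 on 2028-10-10 (6×4 = 24 days in).
2028-12-27 is 102 days after the start; 102 ÷ 4 = 25 remainder 2. Last occurrence in the window: #26 on 2028-12-25.
Occurrences #7 through #26: 20 in total.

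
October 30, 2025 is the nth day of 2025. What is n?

303

Days in months before October: 31 + 28 + 31 + 30 + 31 + 30 + 31 + 31 + 30 = 273.
Plus 30 days into October → day 303.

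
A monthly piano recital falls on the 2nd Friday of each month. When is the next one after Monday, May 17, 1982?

May 1982 starts on a Saturday; its first Friday is the 7th, so the 2nd Friday is the 14th — May 14, 1982.
That is not after May 17, 1982, so look at Jun 1982.
Jun 1982 starts on a Tuesday; its first Friday is the 4th, so the 2nd Friday is the 11th — Jun 11, 1982.

Jun 11, 1982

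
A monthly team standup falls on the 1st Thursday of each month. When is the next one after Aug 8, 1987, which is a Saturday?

Sep 3, 1987

Aug 1987 starts on a Saturday, so its 1st Thursday is Aug 6, 1987 (5 days in).
That is not after Aug 8, 1987, so look at Sep 1987.
Sep 1987 starts on a Tuesday, so its 1st Thursday is Sep 3, 1987 (2 days in).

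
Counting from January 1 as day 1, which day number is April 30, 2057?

120

Days in months before April: 31 + 28 + 31 = 90.
Plus 30 days into April → day 120.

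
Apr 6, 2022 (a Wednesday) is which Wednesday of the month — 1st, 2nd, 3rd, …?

1st

Day 6 falls in week ⌈6/7⌉ of the month.
Days 1–7 hold the 1st Wednesday, 8–14 the 2nd, 15–21 the 3rd, 22–28 the 4th, 29–31 the 5th.
6 is in the range for the 1st.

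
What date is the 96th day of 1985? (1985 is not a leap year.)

1985-04-06

January has 31 days (96 − 31 = 65 remain).
February has 28 days (65 − 28 = 37 remain).
March has 31 days (37 − 31 = 6 remain).
6 into April → April 6.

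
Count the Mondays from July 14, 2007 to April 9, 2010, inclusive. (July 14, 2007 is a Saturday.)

July 14, 2007 is a Saturday; the first Monday on or after it is July 16, 2007 (2 days later).
From July 16, 2007 to April 9, 2010: 168 + 366 + 365 + 99 = 998 days (rest of 2007, 2008, 2009, to April 9, 2010 in 2010).
998 ÷ 7 = 142 full weeks with remainder 4, so 142 more Mondays after the first → 143.

143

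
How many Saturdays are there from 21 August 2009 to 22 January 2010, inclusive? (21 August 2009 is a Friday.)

21 August 2009 is a Friday; the first Saturday on or after it is 22 August 2009 (1 day later).
From 22 August 2009 to 22 January 2010: 9 + 30 + 31 + 30 + 31 + 22 = 153 days (rest of August, September, October, November, December, January).
153 ÷ 7 = 21 full weeks with remainder 6, so 21 more Saturdays after the first → 22.

22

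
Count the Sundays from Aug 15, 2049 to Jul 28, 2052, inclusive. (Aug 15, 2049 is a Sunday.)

Aug 15, 2049 is a Sunday; the first Sunday on or after it is Aug 15, 2049.
From Aug 15, 2049 to Jul 28, 2052: 138 + 365 + 365 + 210 = 1078 days (rest of 2049, 2050, 2051, to Jul 28, 2052 in 2052).
1078 ÷ 7 = 154 full weeks with remainder 0, so 154 more Sundays after the first → 155.

155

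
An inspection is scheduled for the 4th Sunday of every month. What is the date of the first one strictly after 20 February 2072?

28 February 2072

February 2072 starts on a Monday; its first Sunday is the 7th, so the 4th Sunday is the 28th — 28 February 2072.
28 February 2072 is after 20 February 2072, so that is the next one.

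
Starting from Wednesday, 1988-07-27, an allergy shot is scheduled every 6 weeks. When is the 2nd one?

1988-09-07

The 2nd occurrence is 1 interval after the first: 1 × 42 = 42 days after 1988-07-27.
July has 31 days — 4 days to the end of July leaves 38.
August has 31 days (7 left).
7 days into September → 1988-09-07.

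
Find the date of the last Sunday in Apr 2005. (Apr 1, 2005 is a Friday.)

Apr 2005 begins on a Friday, so the first Sunday is Apr 3 (2 days later).
Apr 2005 has 30 days. Adding weeks: 3, 10, 17, 24 — the last one ≤ 30 is the 24th.

Apr 24, 2005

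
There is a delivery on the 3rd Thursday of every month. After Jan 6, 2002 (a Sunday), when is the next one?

Jan 17, 2002

Jan 2002 starts on a Tuesday; its first Thursday is the 3rd, so the 3rd Thursday is the 17th — Jan 17, 2002.
Jan 17, 2002 is after Jan 6, 2002, so that is the next one.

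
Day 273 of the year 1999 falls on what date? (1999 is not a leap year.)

30 September 1999

January has 31 days (273 − 31 = 242 remain).
February has 28 days (242 − 28 = 214 remain).
March has 31 days (214 − 31 = 183 remain).
April has 30 days (183 − 30 = 153 remain).
May has 31 days (153 − 31 = 122 remain).
June has 30 days (122 − 30 = 92 remain).
July has 31 days (92 − 31 = 61 remain).
August has 31 days (61 − 31 = 30 remain).
30 into September → September 30.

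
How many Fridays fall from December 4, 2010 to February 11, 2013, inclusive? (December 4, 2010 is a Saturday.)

114

December 4, 2010 is a Saturday; the first Friday on or after it is December 10, 2010 (6 days later).
From December 10, 2010 to February 11, 2013: 21 + 365 + 366 + 42 = 794 days (rest of 2010, 2011, 2012, to February 11, 2013 in 2013).
794 ÷ 7 = 113 full weeks with remainder 3, so 113 more Fridays after the first → 114.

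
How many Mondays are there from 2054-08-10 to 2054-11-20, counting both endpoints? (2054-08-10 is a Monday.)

15

2054-08-10 is a Monday; the first Monday on or after it is 2054-08-10.
From 2054-08-10 to 2054-11-20: 21 + 30 + 31 + 20 = 102 days (rest of August, September, October, November).
102 ÷ 7 = 14 full weeks with remainder 4, so 14 more Mondays after the first → 15.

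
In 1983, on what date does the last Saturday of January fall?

The first Saturday of January 1983 is January 1.
January 1983 has 31 days. Adding weeks: 1, 8, 15, 22, 29 — the last one ≤ 31 is the 29th.

1983-01-29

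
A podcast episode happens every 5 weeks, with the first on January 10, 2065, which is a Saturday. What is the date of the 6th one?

The 6th occurrence is 5 intervals after the first: 5 × 35 = 175 days after January 10, 2065.
January has 31 days — 21 days to the end of January leaves 154.
February has 28 days (126 left).
March has 31 days (95 left).
April has 30 days (65 left).
May has 31 days (34 left).
June has 30 days (4 left).
4 days into July → July 4, 2065.

July 4, 2065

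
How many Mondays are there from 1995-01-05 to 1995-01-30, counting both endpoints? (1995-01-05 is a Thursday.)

4

1995-01-05 is a Thursday; the first Monday on or after it is 1995-01-09 (4 days later).
From 1995-01-09 to 1995-01-30 is 30 − 9 = 21 days.
21 ÷ 7 = 3 full weeks with remainder 0, so 3 more Mondays after the first → 4.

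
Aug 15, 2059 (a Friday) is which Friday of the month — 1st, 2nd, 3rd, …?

3rd

Day 15 falls in week ⌈15/7⌉ of the month.
Days 1–7 hold the 1st Friday, 8–14 the 2nd, 15–21 the 3rd, 22–28 the 4th, 29–31 the 5th.
15 is in the range for the 3rd.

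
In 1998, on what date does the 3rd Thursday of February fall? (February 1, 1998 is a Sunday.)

19 February 1998

February 1998 begins on a Sunday, so the first Thursday is February 5 (4 days later).
The 3rd Thursday is 2 weeks later: 5 + 14 = 19.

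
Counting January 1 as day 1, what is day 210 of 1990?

January has 31 days (210 − 31 = 179 remain).
February has 28 days (179 − 28 = 151 remain).
March has 31 days (151 − 31 = 120 remain).
April has 30 days (120 − 30 = 90 remain).
May has 31 days (90 − 31 = 59 remain).
June has 30 days (59 − 30 = 29 remain).
29 into July → July 29.

29 July 1990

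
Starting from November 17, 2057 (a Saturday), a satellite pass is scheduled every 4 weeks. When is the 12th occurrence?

September 21, 2058

The 12th occurrence is 11 intervals after the first: 11 × 28 = 308 days after November 17, 2057.
November has 30 days — 13 days to the end of November leaves 295.
December has 31 days (264 left).
January has 31 days (233 left).
February has 28 days (205 left).
March has 31 days (174 left).
April has 30 days (144 left).
May has 31 days (113 left).
June has 30 days (83 left).
July has 31 days (52 left).
August has 31 days (21 left).
21 days into September → September 21, 2058.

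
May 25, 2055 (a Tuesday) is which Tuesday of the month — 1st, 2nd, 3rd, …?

4th

Day 25 falls in week ⌈25/7⌉ of the month.
Days 1–7 hold the 1st Tuesday, 8–14 the 2nd, 15–21 the 3rd, 22–28 the 4th, 29–31 the 5th.
25 is in the range for the 4th.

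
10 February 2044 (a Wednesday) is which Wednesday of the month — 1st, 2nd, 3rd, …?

2nd

Day 10 falls in week ⌈10/7⌉ of the month.
Days 1–7 hold the 1st Wednesday, 8–14 the 2nd, 15–21 the 3rd, 22–28 the 4th, 29–31 the 5th.
10 is in the range for the 2nd.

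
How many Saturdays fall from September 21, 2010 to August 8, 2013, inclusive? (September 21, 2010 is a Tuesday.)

September 21, 2010 is a Tuesday; the first Saturday on or after it is September 25, 2010 (4 days later).
From September 25, 2010 to August 8, 2013: 97 + 365 + 366 + 220 = 1048 days (rest of 2010, 2011, 2012, to August 8, 2013 in 2013).
1048 ÷ 7 = 149 full weeks with remainder 5, so 149 more Saturdays after the first → 150.

150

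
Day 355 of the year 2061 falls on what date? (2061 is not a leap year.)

January has 31 days (355 − 31 = 324 remain).
February has 28 days (324 − 28 = 296 remain).
March has 31 days (296 − 31 = 265 remain).
April has 30 days (265 − 30 = 235 remain).
May has 31 days (235 − 31 = 204 remain).
June has 30 days (204 − 30 = 174 remain).
July has 31 days (174 − 31 = 143 remain).
August has 31 days (143 − 31 = 112 remain).
September has 30 days (112 − 30 = 82 remain).
October has 31 days (82 − 31 = 51 remain).
November has 30 days (51 − 30 = 21 remain).
21 into December → December 21.

2061-12-21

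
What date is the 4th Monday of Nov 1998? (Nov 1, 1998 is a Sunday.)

Nov 1998 begins on a Sunday, so the first Monday is Nov 2 (1 day later).
The 4th Monday is 3 weeks later: 2 + 21 = 23.

Nov 23, 1998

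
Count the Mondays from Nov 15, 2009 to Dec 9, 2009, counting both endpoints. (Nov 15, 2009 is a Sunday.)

Nov 15, 2009 is a Sunday; the first Monday on or after it is Nov 16, 2009 (1 day later).
From Nov 16, 2009 to Dec 9, 2009: 14 + 9 = 23 days (rest of Nov, Dec).
23 ÷ 7 = 3 full weeks with remainder 2, so 3 more Mondays after the first → 4.

4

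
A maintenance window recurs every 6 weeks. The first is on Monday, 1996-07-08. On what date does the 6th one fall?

The 6th occurrence is 5 intervals after the first: 5 × 42 = 210 days after 1996-07-08.
July has 31 days — 23 days to the end of July leaves 187.
August has 31 days (156 left).
September has 30 days (126 left).
October has 31 days (95 left).
November has 30 days (65 left).
December has 31 days (34 left).
January has 31 days (3 left).
3 days into February → 1997-02-03.

1997-02-03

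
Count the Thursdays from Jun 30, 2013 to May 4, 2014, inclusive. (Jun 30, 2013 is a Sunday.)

44

Jun 30, 2013 is a Sunday; the first Thursday on or after it is Jul 4, 2013 (4 days later).
From Jul 4, 2013 to May 4, 2014: 27 + 31 + 30 + 31 + 30 + 31 + 31 + 28 + 31 + 30 + 4 = 304 days (rest of Jul, Aug, Sep, Oct, Nov, Dec, Jan, Feb, Mar, Apr, May).
304 ÷ 7 = 43 full weeks with remainder 3, so 43 more Thursdays after the first → 44.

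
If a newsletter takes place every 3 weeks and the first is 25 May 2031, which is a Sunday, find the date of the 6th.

7 September 2031

The 6th occurrence is 5 intervals after the first: 5 × 21 = 105 days after 25 May 2031.
May has 31 days — 6 days to the end of May leaves 99.
June has 30 days (69 left).
July has 31 days (38 left).
August has 31 days (7 left).
7 days into September → 7 September 2031.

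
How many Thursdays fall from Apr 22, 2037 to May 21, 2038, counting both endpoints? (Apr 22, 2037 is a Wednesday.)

57

Apr 22, 2037 is a Wednesday; the first Thursday on or after it is Apr 23, 2037 (1 day later).
From Apr 23, 2037 to May 21, 2038: 252 + 141 = 393 days (rest of 2037, to May 21, 2038 in 2038).
393 ÷ 7 = 56 full weeks with remainder 1, so 56 more Thursdays after the first → 57.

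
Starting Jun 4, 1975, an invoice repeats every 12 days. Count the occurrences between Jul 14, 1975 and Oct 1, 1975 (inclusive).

6

Occurrences land 12·i days after Jun 4, 1975 for i = 0, 1, 2, …
Jul 14, 1975 is 40 days after the start; 40 ÷ 12 = 3 remainder 4; since the remainder is 4, round up to i = 4. First occurrence in the window: #5 on Jul 22, 1975 (4×12 = 48 days in).
Oct 1, 1975 is 119 days after the start; 119 ÷ 12 = 9 remainder 11. Last occurrence in the window: #10 on Sep 20, 1975.
Occurrences #5 through #10: 6 in total.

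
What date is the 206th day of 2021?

Jul 25, 2021

Jan has 31 days (206 − 31 = 175 remain).
Feb has 28 days (175 − 28 = 147 remain).
Mar has 31 days (147 − 31 = 116 remain).
Apr has 30 days (116 − 30 = 86 remain).
May has 31 days (86 − 31 = 55 remain).
Jun has 30 days (55 − 30 = 25 remain).
25 into Jul → Jul 25.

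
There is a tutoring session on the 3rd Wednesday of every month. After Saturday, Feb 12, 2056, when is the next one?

Feb 2056 starts on a Tuesday; its first Wednesday is the 2nd, so the 3rd Wednesday is the 16th — Feb 16, 2056.
Feb 16, 2056 is after Feb 12, 2056, so that is the next one.

Feb 16, 2056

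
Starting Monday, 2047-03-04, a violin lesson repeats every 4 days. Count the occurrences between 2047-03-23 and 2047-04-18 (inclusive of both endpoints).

7

Occurrences land 4·i days after 2047-03-04 for i = 0, 1, 2, …
2047-03-23 is 19 days after the start; 19 ÷ 4 = 4 remainder 3; since the remainder is 3, round up to i = 5. First occurrence in the window: #6 on 2047-03-24 (5×4 = 20 days in).
2047-04-18 is 45 days after the start; 45 ÷ 4 = 11 remainder 1. Last occurrence in the window: #12 on 2047-04-17.
Occurrences #6 through #12: 7 in total.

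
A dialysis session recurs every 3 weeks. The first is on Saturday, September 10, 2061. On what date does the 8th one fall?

February 4, 2062

The 8th occurrence is 7 intervals after the first: 7 × 21 = 147 days after September 10, 2061.
September has 30 days — 20 days to the end of September leaves 127.
October has 31 days (96 left).
November has 30 days (66 left).
December has 31 days (35 left).
January has 31 days (4 left).
4 days into February → February 4, 2062.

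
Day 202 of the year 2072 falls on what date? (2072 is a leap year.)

July 20, 2072

January has 31 days (202 − 31 = 171 remain).
February has 29 days (171 − 29 = 142 remain).
March has 31 days (142 − 31 = 111 remain).
April has 30 days (111 − 30 = 81 remain).
May has 31 days (81 − 31 = 50 remain).
June has 30 days (50 − 30 = 20 remain).
20 into July → July 20.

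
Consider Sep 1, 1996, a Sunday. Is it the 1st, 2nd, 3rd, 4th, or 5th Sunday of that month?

Day 1 falls in week ⌈1/7⌉ of the month.
Days 1–7 hold the 1st Sunday, 8–14 the 2nd, 15–21 the 3rd, 22–28 the 4th, 29–31 the 5th.
1 is in the range for the 1st.

1st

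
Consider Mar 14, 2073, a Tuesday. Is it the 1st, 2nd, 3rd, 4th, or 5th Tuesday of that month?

2nd

Day 14 falls in week ⌈14/7⌉ of the month.
Days 1–7 hold the 1st Tuesday, 8–14 the 2nd, 15–21 the 3rd, 22–28 the 4th, 29–31 the 5th.
14 is in the range for the 2nd.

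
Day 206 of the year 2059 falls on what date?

July 25, 2059

January has 31 days (206 − 31 = 175 remain).
February has 28 days (175 − 28 = 147 remain).
March has 31 days (147 − 31 = 116 remain).
April has 30 days (116 − 30 = 86 remain).
May has 31 days (86 − 31 = 55 remain).
June has 30 days (55 − 30 = 25 remain).
25 into July → July 25.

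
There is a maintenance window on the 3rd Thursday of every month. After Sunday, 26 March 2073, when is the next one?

March 2073 starts on a Wednesday; its first Thursday is the 2nd, so the 3rd Thursday is the 16th — 16 March 2073.
That is not after 26 March 2073, so look at April 2073.
April 2073 starts on a Saturday; its first Thursday is the 6th, so the 3rd Thursday is the 20th — 20 April 2073.

20 April 2073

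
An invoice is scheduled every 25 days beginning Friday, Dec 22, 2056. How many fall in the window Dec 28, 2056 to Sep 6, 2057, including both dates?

Occurrences land 25·i days after Dec 22, 2056 for i = 0, 1, 2, …
Dec 28, 2056 is 6 days after the start; 6 ÷ 25 = 0 remainder 6; since the remainder is 6, round up to i = 1. First occurrence in the window: #2 on Jan 16, 2057 (1×25 = 25 days in).
Sep 6, 2057 is 258 days after the start; 258 ÷ 25 = 10 remainder 8. Last occurrence in the window: #11 on Aug 29, 2057.
Occurrences #2 through #11: 10 in total.

10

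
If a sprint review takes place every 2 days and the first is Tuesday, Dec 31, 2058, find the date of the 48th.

The 48th occurrence is 47 intervals after the first: 47 × 2 = 94 days after Dec 31, 2058.
Dec has 31 days — 0 days to the end of Dec leaves 94.
Jan has 31 days (63 left).
Feb has 28 days (35 left).
Mar has 31 days (4 left).
4 days into Apr → Apr 4, 2059.

Apr 4, 2059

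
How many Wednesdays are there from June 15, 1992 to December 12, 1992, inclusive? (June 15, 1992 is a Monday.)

June 15, 1992 is a Monday; the first Wednesday on or after it is June 17, 1992 (2 days later).
From June 17, 1992 to December 12, 1992: 13 + 31 + 31 + 30 + 31 + 30 + 12 = 178 days (rest of June, July, August, September, October, November, December).
178 ÷ 7 = 25 full weeks with remainder 3, so 25 more Wednesdays after the first → 26.

26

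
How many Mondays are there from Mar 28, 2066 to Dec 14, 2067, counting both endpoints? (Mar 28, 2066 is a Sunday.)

90

Mar 28, 2066 is a Sunday; the first Monday on or after it is Mar 29, 2066 (1 day later).
From Mar 29, 2066 to Dec 14, 2067: 277 + 348 = 625 days (rest of 2066, to Dec 14, 2067 in 2067).
625 ÷ 7 = 89 full weeks with remainder 2, so 89 more Mondays after the first → 90.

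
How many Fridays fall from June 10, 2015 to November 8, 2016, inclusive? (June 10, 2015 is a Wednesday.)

June 10, 2015 is a Wednesday; the first Friday on or after it is June 12, 2015 (2 days later).
From June 12, 2015 to November 8, 2016: 202 + 313 = 515 days (rest of 2015, to November 8, 2016 in 2016).
515 ÷ 7 = 73 full weeks with remainder 4, so 73 more Fridays after the first → 74.

74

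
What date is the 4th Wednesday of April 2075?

2075-04-24

The first Wednesday of April 2075 is April 3.
The 4th Wednesday is 3 weeks later: 3 + 21 = 24.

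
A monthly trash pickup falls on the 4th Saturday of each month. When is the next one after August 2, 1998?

August 1998 starts on a Saturday; its first Saturday is the 1st, so the 4th Saturday is the 22nd — August 22, 1998.
August 22, 1998 is after August 2, 1998, so that is the next one.

August 22, 1998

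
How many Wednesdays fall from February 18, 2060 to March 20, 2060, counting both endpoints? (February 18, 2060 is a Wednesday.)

5

February 18, 2060 is a Wednesday; the first Wednesday on or after it is February 18, 2060.
From February 18, 2060 to March 20, 2060: 11 + 20 = 31 days (rest of February, March).
31 ÷ 7 = 4 full weeks with remainder 3, so 4 more Wednesdays after the first → 5.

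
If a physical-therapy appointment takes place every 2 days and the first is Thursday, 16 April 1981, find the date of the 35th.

The 35th occurrence is 34 intervals after the first: 34 × 2 = 68 days after 16 April 1981.
April has 30 days — 14 days to the end of April leaves 54.
May has 31 days (23 left).
23 days into June → 23 June 1981.

23 June 1981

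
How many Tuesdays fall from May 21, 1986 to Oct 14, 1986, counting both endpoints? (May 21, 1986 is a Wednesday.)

21

May 21, 1986 is a Wednesday; the first Tuesday on or after it is May 27, 1986 (6 days later).
From May 27, 1986 to Oct 14, 1986: 4 + 30 + 31 + 31 + 30 + 14 = 140 days (rest of May, Jun, Jul, Aug, Sep, Oct).
140 ÷ 7 = 20 full weeks with remainder 0, so 20 more Tuesdays after the first → 21.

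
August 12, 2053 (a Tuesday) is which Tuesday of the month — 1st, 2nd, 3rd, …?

2nd

Day 12 falls in week ⌈12/7⌉ of the month.
Days 1–7 hold the 1st Tuesday, 8–14 the 2nd, 15–21 the 3rd, 22–28 the 4th, 29–31 the 5th.
12 is in the range for the 2nd.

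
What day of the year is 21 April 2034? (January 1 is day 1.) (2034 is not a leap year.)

Days in months before April: 31 + 28 + 31 = 90.
Plus 21 days into April → day 111.

111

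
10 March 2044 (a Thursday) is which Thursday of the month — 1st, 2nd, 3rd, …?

2nd

Day 10 falls in week ⌈10/7⌉ of the month.
Days 1–7 hold the 1st Thursday, 8–14 the 2nd, 15–21 the 3rd, 22–28 the 4th, 29–31 the 5th.
10 is in the range for the 2nd.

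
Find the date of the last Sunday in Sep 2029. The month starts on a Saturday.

Sep 2029 begins on a Saturday, so the first Sunday is Sep 2 (1 day later).
Sep 2029 has 30 days. Adding weeks: 2, 9, 16, 23, 30 — the last one ≤ 30 is the 30th.

Sep 30, 2029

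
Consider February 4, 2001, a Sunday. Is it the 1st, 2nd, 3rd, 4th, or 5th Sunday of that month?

Day 4 falls in week ⌈4/7⌉ of the month.
Days 1–7 hold the 1st Sunday, 8–14 the 2nd, 15–21 the 3rd, 22–28 the 4th, 29–31 the 5th.
4 is in the range for the 1st.

1st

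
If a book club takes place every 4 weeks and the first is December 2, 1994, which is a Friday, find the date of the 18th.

March 22, 1996

The 18th occurrence is 17 intervals after the first: 17 × 28 = 476 days after December 2, 1994.
December has 31 days — 29 days to the end of December leaves 447.
1995 has 365 days (82 left).
January has 31 days (51 left).
February has 29 days (22 left).
22 days into March → March 22, 1996.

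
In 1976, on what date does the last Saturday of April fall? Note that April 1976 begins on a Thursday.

April 1976 begins on a Thursday, so the first Saturday is April 3 (2 days later).
April 1976 has 30 days. Adding weeks: 3, 10, 17, 24 — the last one ≤ 30 is the 24th.

1976-04-24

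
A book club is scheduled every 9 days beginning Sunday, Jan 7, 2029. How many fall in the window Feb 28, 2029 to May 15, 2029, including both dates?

9

Occurrences land 9·i days after Jan 7, 2029 for i = 0, 1, 2, …
Feb 28, 2029 is 52 days after the start; 52 ÷ 9 = 5 remainder 7; since the remainder is 7, round up to i = 6. First occurrence in the window: #7 on Mar 2, 2029 (6×9 = 54 days in).
May 15, 2029 is 128 days after the start; 128 ÷ 9 = 14 remainder 2. Last occurrence in the window: #15 on May 13, 2029.
Occurrences #7 through #15: 9 in total.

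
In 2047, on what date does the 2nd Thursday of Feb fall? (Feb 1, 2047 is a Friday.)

Feb 2047 begins on a Friday, so the first Thursday is Feb 7 (6 days later).
The 2nd Thursday is 1 weeks later: 7 + 7 = 14.

Feb 14, 2047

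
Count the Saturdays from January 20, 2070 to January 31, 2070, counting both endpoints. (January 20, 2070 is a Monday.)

January 20, 2070 is a Monday; the first Saturday on or after it is January 25, 2070 (5 days later).
From January 25, 2070 to January 31, 2070 is 31 − 25 = 6 days.
6 ÷ 7 = 0 full weeks with remainder 6, so 0 more Saturdays after the first → 1.

1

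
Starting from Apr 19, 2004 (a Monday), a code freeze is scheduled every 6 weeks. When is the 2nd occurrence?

May 31, 2004

The 2nd occurrence is 1 interval after the first: 1 × 42 = 42 days after Apr 19, 2004.
Apr has 30 days — 11 days to the end of Apr leaves 31.
31 days into May → May 31, 2004.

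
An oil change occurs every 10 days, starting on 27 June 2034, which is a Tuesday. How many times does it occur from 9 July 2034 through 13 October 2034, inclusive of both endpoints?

9

Occurrences land 10·i days after 27 June 2034 for i = 0, 1, 2, …
9 July 2034 is 12 days after the start; 12 ÷ 10 = 1 remainder 2; since the remainder is 2, round up to i = 2. First occurrence in the window: #3 on 17 July 2034 (2×10 = 20 days in).
13 October 2034 is 108 days after the start; 108 ÷ 10 = 10 remainder 8. Last occurrence in the window: #11 on 5 October 2034.
Occurrences #3 through #11: 9 in total.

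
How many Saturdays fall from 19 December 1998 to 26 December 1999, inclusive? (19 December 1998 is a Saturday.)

19 December 1998 is a Saturday; the first Saturday on or after it is 19 December 1998.
From 19 December 1998 to 26 December 1999: 12 + 360 = 372 days (rest of 1998, to 26 December 1999 in 1999).
372 ÷ 7 = 53 full weeks with remainder 1, so 53 more Saturdays after the first → 54.

54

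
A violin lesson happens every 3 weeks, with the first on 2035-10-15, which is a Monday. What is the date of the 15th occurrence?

2036-08-04

The 15th occurrence is 14 intervals after the first: 14 × 21 = 294 days after 2035-10-15.
October has 31 days — 16 days to the end of October leaves 278.
November has 30 days (248 left).
December has 31 days (217 left).
January has 31 days (186 left).
February has 29 days (157 left).
March has 31 days (126 left).
April has 30 days (96 left).
May has 31 days (65 left).
June has 30 days (35 left).
July has 31 days (4 left).
4 days into August → 2036-08-04.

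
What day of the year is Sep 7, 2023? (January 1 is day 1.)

250

Days in months before Sep: 31 + 28 + 31 + 30 + 31 + 30 + 31 + 31 = 243.
Plus 7 days into Sep → day 250.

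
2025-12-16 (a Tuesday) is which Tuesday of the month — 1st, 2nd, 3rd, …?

3rd

Day 16 falls in week ⌈16/7⌉ of the month.
Days 1–7 hold the 1st Tuesday, 8–14 the 2nd, 15–21 the 3rd, 22–28 the 4th, 29–31 the 5th.
16 is in the range for the 3rd.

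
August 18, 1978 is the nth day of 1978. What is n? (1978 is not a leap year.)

230

Days in months before August: 31 + 28 + 31 + 30 + 31 + 30 + 31 = 212.
Plus 18 days into August → day 230.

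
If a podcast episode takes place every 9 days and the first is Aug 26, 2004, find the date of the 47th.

Oct 14, 2005

The 47th occurrence is 46 intervals after the first: 46 × 9 = 414 days after Aug 26, 2004.
Aug has 31 days — 5 days to the end of Aug leaves 409.
From end of Aug to end of 2004 is 122 days (287 left).
Jan has 31 days (256 left).
Feb has 28 days (228 left).
Mar has 31 days (197 left).
Apr has 30 days (167 left).
May has 31 days (136 left).
Jun has 30 days (106 left).
Jul has 31 days (75 left).
Aug has 31 days (44 left).
Sep has 30 days (14 left).
14 days into Oct → Oct 14, 2005.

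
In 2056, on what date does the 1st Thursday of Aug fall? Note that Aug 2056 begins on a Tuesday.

Aug 3, 2056

Aug 2056 begins on a Tuesday, so the first Thursday is Aug 3 (2 days later).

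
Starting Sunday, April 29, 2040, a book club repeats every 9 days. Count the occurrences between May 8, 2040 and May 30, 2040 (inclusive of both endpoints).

Occurrences land 9·i days after April 29, 2040 for i = 0, 1, 2, …
May 8, 2040 is 9 days after the start; 9 ÷ 9 = 1 remainder 0. First occurrence in the window: #2 on May 8, 2040 (1×9 = 9 days in).
May 30, 2040 is 31 days after the start; 31 ÷ 9 = 3 remainder 4. Last occurrence in the window: #4 on May 26, 2040.
Occurrences #2 through #4: 3 in total.

3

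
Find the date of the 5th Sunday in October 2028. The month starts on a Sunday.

October 2028 begins on a Sunday, so the first Sunday is October 1.
The 5th Sunday is 4 weeks later: 1 + 28 = 29.

October 29, 2028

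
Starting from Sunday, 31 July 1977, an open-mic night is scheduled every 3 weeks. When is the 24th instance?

26 November 1978

The 24th occurrence is 23 intervals after the first: 23 × 21 = 483 days after 31 July 1977.
July has 31 days — 0 days to the end of July leaves 483.
From end of July to end of 1977 is 153 days (330 left).
January has 31 days (299 left).
February has 28 days (271 left).
March has 31 days (240 left).
April has 30 days (210 left).
May has 31 days (179 left).
June has 30 days (149 left).
July has 31 days (118 left).
August has 31 days (87 left).
September has 30 days (57 left).
October has 31 days (26 left).
26 days into November → 26 November 1978.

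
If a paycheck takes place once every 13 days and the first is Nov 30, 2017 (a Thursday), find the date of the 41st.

May 4, 2019

The 41st occurrence is 40 intervals after the first: 40 × 13 = 520 days after Nov 30, 2017.
Nov has 30 days — 0 days to the end of Nov leaves 520.
From end of Nov to end of 2017 is 31 days (489 left).
2018 has 365 days (124 left).
Jan has 31 days (93 left).
Feb has 28 days (65 left).
Mar has 31 days (34 left).
Apr has 30 days (4 left).
4 days into May → May 4, 2019.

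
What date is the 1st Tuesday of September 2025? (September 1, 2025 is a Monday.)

September 2025 begins on a Monday, so the first Tuesday is September 2 (1 day later).

September 2, 2025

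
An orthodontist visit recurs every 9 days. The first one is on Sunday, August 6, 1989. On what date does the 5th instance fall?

September 11, 1989

The 5th occurrence is 4 intervals after the first: 4 × 9 = 36 days after August 6, 1989.
August has 31 days — 25 days to the end of August leaves 11.
11 days into September → September 11, 1989.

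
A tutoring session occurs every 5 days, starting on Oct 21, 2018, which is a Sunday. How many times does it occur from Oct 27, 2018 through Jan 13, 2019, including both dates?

15

Occurrences land 5·i days after Oct 21, 2018 for i = 0, 1, 2, …
Oct 27, 2018 is 6 days after the start; 6 ÷ 5 = 1 remainder 1; since the remainder is 1, round up to i = 2. First occurrence in the window: #3 on Oct 31, 2018 (2×5 = 10 days in).
Jan 13, 2019 is 84 days after the start; 84 ÷ 5 = 16 remainder 4. Last occurrence in the window: #17 on Jan 9, 2019.
Occurrences #3 through #17: 15 in total.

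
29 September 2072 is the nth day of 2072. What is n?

273

Days in months before September: 31 + 29 + 31 + 30 + 31 + 30 + 31 + 31 = 244.
Plus 29 days into September → day 273.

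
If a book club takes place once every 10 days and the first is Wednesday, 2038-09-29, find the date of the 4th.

2038-10-29

The 4th occurrence is 3 intervals after the first: 3 × 10 = 30 days after 2038-09-29.
September has 30 days — 1 day to the end of September leaves 29.
29 days into October → 2038-10-29.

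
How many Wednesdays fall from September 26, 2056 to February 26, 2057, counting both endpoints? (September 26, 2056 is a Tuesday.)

September 26, 2056 is a Tuesday; the first Wednesday on or after it is September 27, 2056 (1 day later).
From September 27, 2056 to February 26, 2057: 3 + 31 + 30 + 31 + 31 + 26 = 152 days (rest of September, October, November, December, January, February).
152 ÷ 7 = 21 full weeks with remainder 5, so 21 more Wednesdays after the first → 22.

22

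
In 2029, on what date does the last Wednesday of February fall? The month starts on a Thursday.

28 February 2029

February 2029 begins on a Thursday, so the first Wednesday is February 7 (6 days later).
February 2029 has 28 days. Adding weeks: 7, 14, 21, 28 — the last one ≤ 28 is the 28th.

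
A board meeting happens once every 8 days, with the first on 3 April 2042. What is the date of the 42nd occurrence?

The 42nd occurrence is 41 intervals after the first: 41 × 8 = 328 days after 3 April 2042.
April has 30 days — 27 days to the end of April leaves 301.
May has 31 days (270 left).
June has 30 days (240 left).
July has 31 days (209 left).
August has 31 days (178 left).
September has 30 days (148 left).
October has 31 days (117 left).
November has 30 days (87 left).
December has 31 days (56 left).
January has 31 days (25 left).
25 days into February → 25 February 2043.

25 February 2043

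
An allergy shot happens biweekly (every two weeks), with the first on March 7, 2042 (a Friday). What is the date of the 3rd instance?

The 3rd occurrence is 2 intervals after the first: 2 × 14 = 28 days after March 7, 2042.
March has 31 days — 24 days to the end of March leaves 4.
4 days into April → April 4, 2042.

April 4, 2042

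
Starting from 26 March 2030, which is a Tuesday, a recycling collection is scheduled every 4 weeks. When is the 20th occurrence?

The 20th occurrence is 19 intervals after the first: 19 × 28 = 532 days after 26 March 2030.
March has 31 days — 5 days to the end of March leaves 527.
From end of March to end of 2030 is 275 days (252 left).
January has 31 days (221 left).
February has 28 days (193 left).
March has 31 days (162 left).
April has 30 days (132 left).
May has 31 days (101 left).
June has 30 days (71 left).
July has 31 days (40 left).
August has 31 days (9 left).
9 days into September → 9 September 2031.

9 September 2031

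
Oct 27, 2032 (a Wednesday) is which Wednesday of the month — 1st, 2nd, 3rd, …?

4th

Day 27 falls in week ⌈27/7⌉ of the month.
Days 1–7 hold the 1st Wednesday, 8–14 the 2nd, 15–21 the 3rd, 22–28 the 4th, 29–31 the 5th.
27 is in the range for the 4th.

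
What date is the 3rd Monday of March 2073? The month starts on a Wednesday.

March 2073 begins on a Wednesday, so the first Monday is March 6 (5 days later).
The 3rd Monday is 2 weeks later: 6 + 14 = 20.

20 March 2073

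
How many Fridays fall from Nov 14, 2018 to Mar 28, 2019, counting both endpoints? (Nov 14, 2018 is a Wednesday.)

Nov 14, 2018 is a Wednesday; the first Friday on or after it is Nov 16, 2018 (2 days later).
From Nov 16, 2018 to Mar 28, 2019: 14 + 31 + 31 + 28 + 28 = 132 days (rest of Nov, Dec, Jan, Feb, Mar).
132 ÷ 7 = 18 full weeks with remainder 6, so 18 more Fridays after the first → 19.

19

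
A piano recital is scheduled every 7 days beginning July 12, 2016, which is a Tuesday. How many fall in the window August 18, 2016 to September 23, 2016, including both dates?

5

Occurrences land 7·i days after July 12, 2016 for i = 0, 1, 2, …
August 18, 2016 is 37 days after the start; 37 ÷ 7 = 5 remainder 2; since the remainder is 2, round up to i = 6. First occurrence in the window: #7 on August 23, 2016 (6×7 = 42 days in).
September 23, 2016 is 73 days after the start; 73 ÷ 7 = 10 remainder 3. Last occurrence in the window: #11 on September 20, 2016.
Occurrences #7 through #11: 5 in total.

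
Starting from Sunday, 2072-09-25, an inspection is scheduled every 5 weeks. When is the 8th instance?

2073-05-28

The 8th occurrence is 7 intervals after the first: 7 × 35 = 245 days after 2072-09-25.
September has 30 days — 5 days to the end of September leaves 240.
October has 31 days (209 left).
November has 30 days (179 left).
December has 31 days (148 left).
January has 31 days (117 left).
February has 28 days (89 left).
March has 31 days (58 left).
April has 30 days (28 left).
28 days into May → 2073-05-28.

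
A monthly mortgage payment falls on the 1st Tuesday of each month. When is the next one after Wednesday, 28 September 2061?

4 October 2061

September 2061 starts on a Thursday, so its 1st Tuesday is 6 September 2061 (5 days in).
That is not after 28 September 2061, so look at October 2061.
October 2061 starts on a Saturday, so its 1st Tuesday is 4 October 2061 (3 days in).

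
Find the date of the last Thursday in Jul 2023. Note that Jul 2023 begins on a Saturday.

Jul 27, 2023

Jul 2023 begins on a Saturday, so the first Thursday is Jul 6 (5 days later).
Jul 2023 has 31 days. Adding weeks: 6, 13, 20, 27 — the last one ≤ 31 is the 27th.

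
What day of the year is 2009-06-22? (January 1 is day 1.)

173

Days in months before June: 31 + 28 + 31 + 30 + 31 = 151.
Plus 22 days into June → day 173.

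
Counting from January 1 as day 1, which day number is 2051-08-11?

Days in months before August: 31 + 28 + 31 + 30 + 31 + 30 + 31 = 212.
Plus 11 days into August → day 223.

223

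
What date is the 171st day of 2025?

20 June 2025

January has 31 days (171 − 31 = 140 remain).
February has 28 days (140 − 28 = 112 remain).
March has 31 days (112 − 31 = 81 remain).
April has 30 days (81 − 30 = 51 remain).
May has 31 days (51 − 31 = 20 remain).
20 into June → June 20.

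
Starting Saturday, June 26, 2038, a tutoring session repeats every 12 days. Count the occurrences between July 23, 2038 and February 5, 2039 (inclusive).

Occurrences land 12·i days after June 26, 2038 for i = 0, 1, 2, …
July 23, 2038 is 27 days after the start; 27 ÷ 12 = 2 remainder 3; since the remainder is 3, round up to i = 3. First occurrence in the window: #4 on August 1, 2038 (3×12 = 36 days in).
February 5, 2039 is 224 days after the start; 224 ÷ 12 = 18 remainder 8. Last occurrence in the window: #19 on January 28, 2039.
Occurrences #4 through #19: 16 in total.

16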